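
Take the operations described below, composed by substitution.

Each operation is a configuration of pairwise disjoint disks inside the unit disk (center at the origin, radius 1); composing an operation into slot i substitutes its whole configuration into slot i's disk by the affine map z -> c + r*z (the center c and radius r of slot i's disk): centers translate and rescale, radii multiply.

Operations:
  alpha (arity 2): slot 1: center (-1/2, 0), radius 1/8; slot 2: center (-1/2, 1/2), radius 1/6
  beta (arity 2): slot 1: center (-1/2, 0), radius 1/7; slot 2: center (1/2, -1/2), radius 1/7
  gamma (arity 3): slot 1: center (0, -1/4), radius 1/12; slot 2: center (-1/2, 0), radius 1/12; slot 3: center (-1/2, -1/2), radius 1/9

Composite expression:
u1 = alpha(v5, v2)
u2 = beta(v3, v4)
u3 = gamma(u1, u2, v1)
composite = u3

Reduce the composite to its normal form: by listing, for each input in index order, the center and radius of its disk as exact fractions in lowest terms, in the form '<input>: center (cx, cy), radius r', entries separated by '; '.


v1: center (-1/2, -1/2), radius 1/9; v2: center (-1/24, -5/24), radius 1/72; v3: center (-13/24, 0), radius 1/84; v4: center (-11/24, -1/24), radius 1/84; v5: center (-1/24, -1/4), radius 1/96

Below gamma, radii multiply path by path; the v-disk centers shift.
input v5: composing its 2 substitution steps yields center (-1/24, -1/4), radius 1/96
input v2: composing its 2 substitution steps yields center (-1/24, -5/24), radius 1/72
input v3: composing its 2 substitution steps yields center (-13/24, 0), radius 1/84
input v4: composing its 2 substitution steps yields center (-11/24, -1/24), radius 1/84
input v1: composing its 1 substitution step yields center (-1/2, -1/2), radius 1/9


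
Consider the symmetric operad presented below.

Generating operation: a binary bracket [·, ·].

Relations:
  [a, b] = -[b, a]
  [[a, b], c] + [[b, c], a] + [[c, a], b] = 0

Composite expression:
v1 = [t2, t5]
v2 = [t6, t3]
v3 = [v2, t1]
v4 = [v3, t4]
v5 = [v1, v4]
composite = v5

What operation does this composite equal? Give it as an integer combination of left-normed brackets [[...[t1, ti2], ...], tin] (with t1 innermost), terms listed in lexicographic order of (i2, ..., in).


-[[[[[t1, t3], t6], t4], t2], t5] + [[[[[t1, t3], t6], t4], t5], t2] + [[[[[t1, t6], t3], t4], t2], t5] - [[[[[t1, t6], t3], t4], t5], t2]

In the tensor algebra, words opening t1 carry the t1-anchored form.
Composite bracket: [[t2, t5], [[[t6, t3], t1], t4]]
Under [a, b] = ab - ba we get 32 signed associative words (2^5 = 32).
Words beginning with t1 determine it all:
  from t1t3t6t4t2t5, sign -1: term -[[[[[t1, t3], t6], t4], t2], t5]
  from t1t3t6t4t5t2, sign +1: term +[[[[[t1, t3], t6], t4], t5], t2]
  from t1t6t3t4t2t5, sign +1: term +[[[[[t1, t6], t3], t4], t2], t5]
  from t1t6t3t4t5t2, sign -1: term -[[[[[t1, t6], t3], t4], t5], t2]


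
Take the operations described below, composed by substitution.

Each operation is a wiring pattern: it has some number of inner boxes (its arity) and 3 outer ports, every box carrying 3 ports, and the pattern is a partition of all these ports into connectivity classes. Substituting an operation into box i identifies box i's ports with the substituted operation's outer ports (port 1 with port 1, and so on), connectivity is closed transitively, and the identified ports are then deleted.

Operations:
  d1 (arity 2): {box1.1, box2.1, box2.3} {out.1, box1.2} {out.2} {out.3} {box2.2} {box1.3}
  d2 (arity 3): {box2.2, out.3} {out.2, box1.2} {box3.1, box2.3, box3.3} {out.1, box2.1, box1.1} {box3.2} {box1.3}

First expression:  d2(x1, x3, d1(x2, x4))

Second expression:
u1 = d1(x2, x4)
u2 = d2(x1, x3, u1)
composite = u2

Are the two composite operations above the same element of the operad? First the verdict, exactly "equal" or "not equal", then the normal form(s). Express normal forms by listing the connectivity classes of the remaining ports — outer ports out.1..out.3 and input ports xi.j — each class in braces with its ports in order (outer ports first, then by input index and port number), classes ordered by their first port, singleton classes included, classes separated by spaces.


equal — both sides give {out.1, x1.1, x3.1} {out.2, x1.2} {out.3, x3.2} {x1.3} {x2.1, x4.1, x4.3} {x2.2, x3.3} {x2.3} {x4.2}


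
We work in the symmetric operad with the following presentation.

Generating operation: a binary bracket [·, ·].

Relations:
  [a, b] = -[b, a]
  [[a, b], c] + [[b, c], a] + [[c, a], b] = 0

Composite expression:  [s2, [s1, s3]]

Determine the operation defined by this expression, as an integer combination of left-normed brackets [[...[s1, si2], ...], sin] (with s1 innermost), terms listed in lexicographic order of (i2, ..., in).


Skip Jacobi rewriting: expand, keep s1-initial words, read off terms.
Composite bracket: [s2, [s1, s3]]
Full expansion: 4 signed words from ab - ba (2^2 = 4).
Keep just the words that open with s1:
  the word s1s3s2 carries sign -1 and contributes -[[s1, s3], s2]

-[[s1, s3], s2]


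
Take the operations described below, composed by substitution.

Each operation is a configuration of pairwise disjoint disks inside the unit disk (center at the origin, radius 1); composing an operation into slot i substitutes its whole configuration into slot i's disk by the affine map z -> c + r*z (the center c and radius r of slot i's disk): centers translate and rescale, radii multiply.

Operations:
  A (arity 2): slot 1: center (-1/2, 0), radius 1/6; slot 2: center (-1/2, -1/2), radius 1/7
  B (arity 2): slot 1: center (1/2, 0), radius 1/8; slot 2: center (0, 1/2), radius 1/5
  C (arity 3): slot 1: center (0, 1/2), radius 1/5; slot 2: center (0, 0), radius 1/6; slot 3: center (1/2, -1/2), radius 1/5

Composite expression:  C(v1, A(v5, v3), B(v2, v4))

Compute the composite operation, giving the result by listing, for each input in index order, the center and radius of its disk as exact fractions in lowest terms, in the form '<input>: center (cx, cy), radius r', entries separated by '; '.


v1: center (0, 1/2), radius 1/5; v2: center (3/5, -1/2), radius 1/40; v3: center (-1/12, -1/12), radius 1/42; v4: center (1/2, -2/5), radius 1/25; v5: center (-1/12, 0), radius 1/36

Below C, radii multiply path by path; the v-disk centers shift.
v1: after 1 affine step, its disk has center (0, 1/2), radius 1/5
v5: after 2 affine steps, its disk has center (-1/12, 0), radius 1/36
v3: after 2 affine steps, its disk has center (-1/12, -1/12), radius 1/42
v2: after 2 affine steps, its disk has center (3/5, -1/2), radius 1/40
v4: after 2 affine steps, its disk has center (1/2, -2/5), radius 1/25


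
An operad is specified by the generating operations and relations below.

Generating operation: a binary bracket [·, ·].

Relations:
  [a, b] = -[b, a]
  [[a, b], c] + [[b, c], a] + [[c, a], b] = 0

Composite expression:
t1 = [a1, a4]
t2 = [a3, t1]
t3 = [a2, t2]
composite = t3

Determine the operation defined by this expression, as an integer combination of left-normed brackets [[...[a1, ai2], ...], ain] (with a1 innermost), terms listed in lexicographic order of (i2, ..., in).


In the tensor algebra, words opening a1 carry the a1-anchored form.
Composite bracket: [a2, [a3, [a1, a4]]]
Each bracket splits as ab - ba, giving 8 signed words (2^3 = 8).
The a1-initial words carry the normal form:
  a1a4a3a2 appears with sign +1, giving the term +[[[a1, a4], a3], a2]

[[[a1, a4], a3], a2]


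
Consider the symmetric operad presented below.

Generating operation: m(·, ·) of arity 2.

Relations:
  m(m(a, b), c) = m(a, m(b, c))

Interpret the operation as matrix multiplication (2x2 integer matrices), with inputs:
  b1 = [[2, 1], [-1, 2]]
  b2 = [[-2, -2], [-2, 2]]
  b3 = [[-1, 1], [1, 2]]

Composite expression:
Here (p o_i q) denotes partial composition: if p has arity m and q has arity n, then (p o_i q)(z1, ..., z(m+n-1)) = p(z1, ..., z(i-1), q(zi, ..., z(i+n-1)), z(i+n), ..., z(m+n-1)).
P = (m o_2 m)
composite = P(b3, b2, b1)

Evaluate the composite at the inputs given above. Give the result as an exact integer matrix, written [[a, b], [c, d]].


m(b2, b1) = [[-2, -6], [-6, 2]]
m(b3, m(b2, b1)) = [[-4, 8], [-14, -2]]

[[-4, 8], [-14, -2]]


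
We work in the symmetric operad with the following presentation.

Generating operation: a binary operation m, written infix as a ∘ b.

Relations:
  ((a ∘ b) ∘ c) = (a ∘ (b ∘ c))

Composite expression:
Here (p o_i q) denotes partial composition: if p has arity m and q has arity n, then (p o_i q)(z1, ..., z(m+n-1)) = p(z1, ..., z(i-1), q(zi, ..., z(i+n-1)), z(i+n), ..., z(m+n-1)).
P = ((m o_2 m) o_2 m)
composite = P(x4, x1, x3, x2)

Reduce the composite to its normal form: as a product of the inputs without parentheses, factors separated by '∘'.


x4 ∘ x1 ∘ x3 ∘ x2

Under associativity of m, the answer is the x's in reading order.
(x1 ∘ x3) collapses to x1 ∘ x3
((x1 ∘ x3) ∘ x2) collapses to x1 ∘ x3 ∘ x2
(x4 ∘ ((x1 ∘ x3) ∘ x2)) collapses to x4 ∘ x1 ∘ x3 ∘ x2


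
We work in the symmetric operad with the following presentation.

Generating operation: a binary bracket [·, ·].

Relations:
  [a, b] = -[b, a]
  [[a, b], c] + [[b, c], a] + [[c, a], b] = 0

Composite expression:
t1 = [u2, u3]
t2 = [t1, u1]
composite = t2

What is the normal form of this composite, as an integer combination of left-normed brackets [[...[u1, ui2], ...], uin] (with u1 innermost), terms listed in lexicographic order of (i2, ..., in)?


-[[u1, u2], u3] + [[u1, u3], u2]

Skip Jacobi rewriting: expand, keep u1-initial words, read off terms.
Composite bracket: [[u2, u3], u1]
Full expansion: 4 signed words from ab - ba (2^2 = 4).
Collect the words opening with u1:
  word u1u2u3 has sign -1, contributing -[[u1, u2], u3]
  word u1u3u2 has sign +1, contributing +[[u1, u3], u2]


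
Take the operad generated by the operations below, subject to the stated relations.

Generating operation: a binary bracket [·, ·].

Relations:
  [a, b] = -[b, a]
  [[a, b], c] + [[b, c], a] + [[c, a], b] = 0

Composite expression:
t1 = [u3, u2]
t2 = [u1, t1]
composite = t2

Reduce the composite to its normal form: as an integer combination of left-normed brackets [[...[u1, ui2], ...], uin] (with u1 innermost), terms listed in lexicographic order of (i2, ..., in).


Expand each bracket as ab - ba; the u1-initial words give the coefficients.
Composite bracket: [u1, [u3, u2]]
Each bracket splits as ab - ba, giving 4 signed words (2^2 = 4).
Words beginning with u1 determine it all:
  the word u1u2u3 carries sign -1 and contributes -[[u1, u2], u3]
  the word u1u3u2 carries sign +1 and contributes +[[u1, u3], u2]

-[[u1, u2], u3] + [[u1, u3], u2]


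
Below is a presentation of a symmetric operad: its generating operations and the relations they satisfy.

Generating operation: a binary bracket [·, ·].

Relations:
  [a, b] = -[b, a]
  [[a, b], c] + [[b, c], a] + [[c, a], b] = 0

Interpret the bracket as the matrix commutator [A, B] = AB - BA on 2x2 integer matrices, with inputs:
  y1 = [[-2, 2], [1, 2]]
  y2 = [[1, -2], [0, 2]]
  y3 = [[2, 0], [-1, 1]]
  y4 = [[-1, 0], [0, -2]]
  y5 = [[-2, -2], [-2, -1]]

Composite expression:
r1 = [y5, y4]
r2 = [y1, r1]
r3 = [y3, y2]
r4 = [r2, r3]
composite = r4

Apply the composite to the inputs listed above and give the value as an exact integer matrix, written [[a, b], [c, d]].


[[-24, -8], [44, 24]]

[y5, y4] = [[0, 2], [-2, 0]]
[y1, [y5, y4]] = [[-6, -8], [-8, 6]]
[y3, y2] = [[-2, -2], [1, 2]]
[[y1, [y5, y4]], [y3, y2]] = [[-24, -8], [44, 24]]


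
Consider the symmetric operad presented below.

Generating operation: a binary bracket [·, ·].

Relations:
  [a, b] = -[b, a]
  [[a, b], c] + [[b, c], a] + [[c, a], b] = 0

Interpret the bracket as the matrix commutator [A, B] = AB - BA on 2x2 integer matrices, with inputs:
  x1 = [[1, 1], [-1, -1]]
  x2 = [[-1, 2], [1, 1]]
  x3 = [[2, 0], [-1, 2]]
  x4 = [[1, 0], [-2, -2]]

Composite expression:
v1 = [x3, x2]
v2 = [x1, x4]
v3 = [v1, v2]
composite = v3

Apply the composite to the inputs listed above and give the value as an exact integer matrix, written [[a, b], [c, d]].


[[6, -12], [-12, -6]]

[x3, x2] = [[2, 0], [2, -2]]
[x1, x4] = [[-2, -3], [1, 2]]
[[x3, x2], [x1, x4]] = [[6, -12], [-12, -6]]


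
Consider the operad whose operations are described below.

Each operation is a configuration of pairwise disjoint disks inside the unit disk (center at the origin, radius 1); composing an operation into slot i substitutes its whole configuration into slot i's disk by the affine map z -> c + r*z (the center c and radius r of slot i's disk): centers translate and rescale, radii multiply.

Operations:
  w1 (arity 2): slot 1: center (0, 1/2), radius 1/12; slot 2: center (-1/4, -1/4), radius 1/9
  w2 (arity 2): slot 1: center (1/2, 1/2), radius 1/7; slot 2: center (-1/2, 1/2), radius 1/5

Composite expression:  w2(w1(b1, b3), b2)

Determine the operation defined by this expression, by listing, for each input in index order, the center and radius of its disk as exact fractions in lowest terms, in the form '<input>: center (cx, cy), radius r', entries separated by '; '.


b1: center (1/2, 4/7), radius 1/84; b2: center (-1/2, 1/2), radius 1/5; b3: center (13/28, 13/28), radius 1/63

Follow each b-input down from w2: c' goes to c + r*c', radius to r*r'.
for b1, the 2-step affine chain lands on center (1/2, 4/7), radius 1/84
for b3, the 2-step affine chain lands on center (13/28, 13/28), radius 1/63
for b2, the 1-step affine chain lands on center (-1/2, 1/2), radius 1/5


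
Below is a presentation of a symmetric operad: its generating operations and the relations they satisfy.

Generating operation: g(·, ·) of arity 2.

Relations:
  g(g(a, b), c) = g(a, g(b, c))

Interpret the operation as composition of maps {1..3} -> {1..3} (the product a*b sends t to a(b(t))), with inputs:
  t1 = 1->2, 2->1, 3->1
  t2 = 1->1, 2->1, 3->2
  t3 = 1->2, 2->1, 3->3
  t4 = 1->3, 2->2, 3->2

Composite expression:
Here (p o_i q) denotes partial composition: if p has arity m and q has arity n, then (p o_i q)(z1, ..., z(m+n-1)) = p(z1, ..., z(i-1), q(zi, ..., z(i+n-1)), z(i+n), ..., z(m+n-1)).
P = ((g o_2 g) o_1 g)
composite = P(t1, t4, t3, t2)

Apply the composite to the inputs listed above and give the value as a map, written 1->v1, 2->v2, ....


1->1, 2->1, 3->1

g(t1, t4) = 1->1, 2->1, 3->1
g(t3, t2) = 1->2, 2->2, 3->1
g(g(t1, t4), g(t3, t2)) = 1->1, 2->1, 3->1


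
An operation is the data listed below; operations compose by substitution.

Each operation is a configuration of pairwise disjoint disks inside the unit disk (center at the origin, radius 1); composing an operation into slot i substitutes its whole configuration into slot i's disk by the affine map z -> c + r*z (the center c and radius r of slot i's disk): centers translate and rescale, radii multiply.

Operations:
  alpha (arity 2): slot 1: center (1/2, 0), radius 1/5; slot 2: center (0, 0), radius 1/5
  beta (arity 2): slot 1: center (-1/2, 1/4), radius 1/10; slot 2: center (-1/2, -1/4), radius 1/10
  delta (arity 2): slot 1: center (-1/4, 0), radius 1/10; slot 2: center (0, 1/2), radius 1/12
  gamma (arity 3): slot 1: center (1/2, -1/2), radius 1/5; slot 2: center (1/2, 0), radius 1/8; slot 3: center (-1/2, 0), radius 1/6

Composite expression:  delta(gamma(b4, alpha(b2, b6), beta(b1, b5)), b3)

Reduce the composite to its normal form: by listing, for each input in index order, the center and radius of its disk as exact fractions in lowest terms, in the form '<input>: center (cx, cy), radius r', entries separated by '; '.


b1: center (-37/120, 1/240), radius 1/600; b2: center (-31/160, 0), radius 1/400; b3: center (0, 1/2), radius 1/12; b4: center (-1/5, -1/20), radius 1/50; b5: center (-37/120, -1/240), radius 1/600; b6: center (-1/5, 0), radius 1/400


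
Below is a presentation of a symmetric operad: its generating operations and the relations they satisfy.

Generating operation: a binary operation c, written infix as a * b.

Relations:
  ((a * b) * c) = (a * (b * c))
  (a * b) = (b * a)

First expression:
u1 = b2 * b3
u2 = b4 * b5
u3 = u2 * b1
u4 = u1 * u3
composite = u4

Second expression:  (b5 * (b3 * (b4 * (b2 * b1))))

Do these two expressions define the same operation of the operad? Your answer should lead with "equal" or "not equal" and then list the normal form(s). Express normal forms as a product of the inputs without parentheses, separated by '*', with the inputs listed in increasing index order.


equal; the common form is b1 * b2 * b3 * b4 * b5

Reducing the first expression gives b1 * b2 * b3 * b4 * b5
Reducing the second expression gives b1 * b2 * b3 * b4 * b5
The forms coincide; equal.


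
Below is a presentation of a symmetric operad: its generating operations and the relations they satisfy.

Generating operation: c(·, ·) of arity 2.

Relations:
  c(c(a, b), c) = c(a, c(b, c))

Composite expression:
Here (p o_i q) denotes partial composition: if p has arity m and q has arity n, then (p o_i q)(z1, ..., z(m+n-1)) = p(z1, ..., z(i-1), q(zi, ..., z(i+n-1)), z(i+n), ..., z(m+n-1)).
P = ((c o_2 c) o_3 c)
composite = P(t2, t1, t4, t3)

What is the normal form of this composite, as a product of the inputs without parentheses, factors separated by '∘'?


t2 ∘ t1 ∘ t4 ∘ t3

The c-tree's shape is irrelevant; the t-reading-order decides.
c(t4, t3) flattens to t4 ∘ t3
c(t1, c(t4, t3)) flattens to t1 ∘ t4 ∘ t3
c(t2, c(t1, c(t4, t3))) flattens to t2 ∘ t1 ∘ t4 ∘ t3


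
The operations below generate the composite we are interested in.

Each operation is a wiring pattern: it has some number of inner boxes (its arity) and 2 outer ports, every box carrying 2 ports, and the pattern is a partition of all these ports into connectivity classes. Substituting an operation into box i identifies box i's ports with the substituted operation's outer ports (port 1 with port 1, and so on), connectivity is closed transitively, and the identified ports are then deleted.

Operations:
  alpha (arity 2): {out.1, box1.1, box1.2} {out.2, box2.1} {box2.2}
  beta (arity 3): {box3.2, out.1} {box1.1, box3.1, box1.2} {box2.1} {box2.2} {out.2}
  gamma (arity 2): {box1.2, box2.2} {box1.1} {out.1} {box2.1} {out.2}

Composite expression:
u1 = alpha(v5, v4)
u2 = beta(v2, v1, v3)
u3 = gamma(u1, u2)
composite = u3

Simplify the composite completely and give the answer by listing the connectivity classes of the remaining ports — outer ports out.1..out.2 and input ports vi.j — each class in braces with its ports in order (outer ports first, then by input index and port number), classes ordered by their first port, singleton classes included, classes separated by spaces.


{out.1} {out.2} {v1.1} {v1.2} {v2.1, v2.2, v3.1} {v3.2} {v4.1} {v4.2} {v5.1, v5.2}

Reachability decides: close wires over gamma-identified ports.
through alpha, on inputs (v5, v4): {out.1, v5.1, v5.2} {out.2, v4.1} {v4.2} (out.j = stage outer ports)
through beta, on inputs (v2, v1, v3): {out.1, v3.2} {out.2} {v1.1} {v1.2} {v2.1, v2.2, v3.1} (out.j = stage outer ports)
through gamma, on inputs (v5, v4, v2, v1, v3): {out.1} {out.2} {v1.1} {v1.2} {v2.1, v2.2, v3.1} {v3.2} {v4.1} {v4.2} {v5.1, v5.2} (out.j = stage outer ports)


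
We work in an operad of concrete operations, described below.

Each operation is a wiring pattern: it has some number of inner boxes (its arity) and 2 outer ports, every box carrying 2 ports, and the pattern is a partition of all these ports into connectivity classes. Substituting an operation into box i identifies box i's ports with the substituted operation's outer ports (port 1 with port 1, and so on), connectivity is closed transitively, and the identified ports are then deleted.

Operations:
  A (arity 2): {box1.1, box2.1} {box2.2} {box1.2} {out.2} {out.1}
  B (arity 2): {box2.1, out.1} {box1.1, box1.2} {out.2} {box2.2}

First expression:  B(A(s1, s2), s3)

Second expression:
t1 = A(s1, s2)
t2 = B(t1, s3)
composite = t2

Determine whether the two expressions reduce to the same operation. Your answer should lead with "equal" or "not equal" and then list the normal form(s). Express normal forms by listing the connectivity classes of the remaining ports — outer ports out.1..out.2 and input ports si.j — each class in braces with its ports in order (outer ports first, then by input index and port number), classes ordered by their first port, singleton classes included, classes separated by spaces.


equal: each reduces to {out.1, s3.1} {out.2} {s1.1, s2.1} {s1.2} {s2.2} {s3.2}


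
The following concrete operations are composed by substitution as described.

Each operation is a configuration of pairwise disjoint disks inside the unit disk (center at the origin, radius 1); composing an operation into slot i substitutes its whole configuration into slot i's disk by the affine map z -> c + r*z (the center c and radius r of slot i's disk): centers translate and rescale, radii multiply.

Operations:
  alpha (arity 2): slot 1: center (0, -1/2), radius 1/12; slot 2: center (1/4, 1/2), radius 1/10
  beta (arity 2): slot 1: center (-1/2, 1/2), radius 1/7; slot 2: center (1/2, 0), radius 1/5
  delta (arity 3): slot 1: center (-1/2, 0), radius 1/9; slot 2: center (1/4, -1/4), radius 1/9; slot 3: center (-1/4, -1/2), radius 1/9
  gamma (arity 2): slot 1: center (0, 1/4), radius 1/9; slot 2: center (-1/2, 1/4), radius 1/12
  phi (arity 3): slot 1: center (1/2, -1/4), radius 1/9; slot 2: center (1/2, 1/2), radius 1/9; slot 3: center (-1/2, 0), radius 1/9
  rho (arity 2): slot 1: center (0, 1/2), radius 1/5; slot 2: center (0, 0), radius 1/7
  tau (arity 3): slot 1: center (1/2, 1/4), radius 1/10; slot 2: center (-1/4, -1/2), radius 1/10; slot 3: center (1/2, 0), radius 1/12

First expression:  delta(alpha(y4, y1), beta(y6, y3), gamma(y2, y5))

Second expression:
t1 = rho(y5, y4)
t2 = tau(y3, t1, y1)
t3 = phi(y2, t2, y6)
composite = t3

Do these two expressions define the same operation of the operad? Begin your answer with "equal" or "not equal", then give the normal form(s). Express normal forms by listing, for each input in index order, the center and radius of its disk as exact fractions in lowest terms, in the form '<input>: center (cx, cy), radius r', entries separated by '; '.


Normal form of the first expression: y1: center (-17/36, 1/18), radius 1/90; y2: center (-1/4, -17/36), radius 1/81; y3: center (11/36, -1/4), radius 1/45; y4: center (-1/2, -1/18), radius 1/108; y5: center (-11/36, -17/36), radius 1/108; y6: center (7/36, -7/36), radius 1/63
Normal form of the second expression: y1: center (5/9, 1/2), radius 1/108; y2: center (1/2, -1/4), radius 1/9; y3: center (5/9, 19/36), radius 1/90; y4: center (17/36, 4/9), radius 1/630; y5: center (17/36, 9/20), radius 1/450; y6: center (-1/2, 0), radius 1/9
They disagree, so not equal.

not equal: they reduce to y1: center (-17/36, 1/18), radius 1/90; y2: center (-1/4, -17/36), radius 1/81; y3: center (11/36, -1/4), radius 1/45; y4: center (-1/2, -1/18), radius 1/108; y5: center (-11/36, -17/36), radius 1/108; y6: center (7/36, -7/36), radius 1/63 and y1: center (5/9, 1/2), radius 1/108; y2: center (1/2, -1/4), radius 1/9; y3: center (5/9, 19/36), radius 1/90; y4: center (17/36, 4/9), radius 1/630; y5: center (17/36, 9/20), radius 1/450; y6: center (-1/2, 0), radius 1/9


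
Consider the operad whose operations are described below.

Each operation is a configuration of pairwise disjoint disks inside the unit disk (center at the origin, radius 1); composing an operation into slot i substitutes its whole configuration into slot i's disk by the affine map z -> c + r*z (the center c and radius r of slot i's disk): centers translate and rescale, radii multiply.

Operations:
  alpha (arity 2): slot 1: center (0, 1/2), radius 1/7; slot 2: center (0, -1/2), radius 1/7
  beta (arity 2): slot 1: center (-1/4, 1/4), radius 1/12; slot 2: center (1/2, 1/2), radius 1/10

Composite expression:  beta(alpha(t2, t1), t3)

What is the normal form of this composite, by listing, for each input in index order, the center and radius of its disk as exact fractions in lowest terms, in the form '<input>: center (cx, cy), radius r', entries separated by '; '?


t1: center (-1/4, 5/24), radius 1/84; t2: center (-1/4, 7/24), radius 1/84; t3: center (1/2, 1/2), radius 1/10


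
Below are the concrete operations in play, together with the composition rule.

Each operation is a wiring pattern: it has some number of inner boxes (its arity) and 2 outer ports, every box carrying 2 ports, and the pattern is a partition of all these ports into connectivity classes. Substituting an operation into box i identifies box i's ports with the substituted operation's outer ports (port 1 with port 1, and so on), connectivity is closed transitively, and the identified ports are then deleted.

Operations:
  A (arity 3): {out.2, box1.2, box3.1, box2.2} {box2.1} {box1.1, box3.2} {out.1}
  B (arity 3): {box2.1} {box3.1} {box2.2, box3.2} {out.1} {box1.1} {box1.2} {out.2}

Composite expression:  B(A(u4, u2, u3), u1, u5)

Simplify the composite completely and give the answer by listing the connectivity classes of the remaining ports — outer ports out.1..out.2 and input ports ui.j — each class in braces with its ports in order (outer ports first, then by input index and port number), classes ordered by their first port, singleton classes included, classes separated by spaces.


Treat the ports identified at B as solder joints: merge, then drop.
after A, the pattern on (u4, u2, u3) reads {out.1} {out.2, u2.2, u3.1, u4.2} {u2.1} {u3.2, u4.1} (out.j = its outer ports)
after B, the pattern on (u4, u2, u3, u1, u5) reads {out.1} {out.2} {u1.1} {u1.2, u5.2} {u2.1} {u2.2, u3.1, u4.2} {u3.2, u4.1} {u5.1} (out.j = its outer ports)

{out.1} {out.2} {u1.1} {u1.2, u5.2} {u2.1} {u2.2, u3.1, u4.2} {u3.2, u4.1} {u5.1}


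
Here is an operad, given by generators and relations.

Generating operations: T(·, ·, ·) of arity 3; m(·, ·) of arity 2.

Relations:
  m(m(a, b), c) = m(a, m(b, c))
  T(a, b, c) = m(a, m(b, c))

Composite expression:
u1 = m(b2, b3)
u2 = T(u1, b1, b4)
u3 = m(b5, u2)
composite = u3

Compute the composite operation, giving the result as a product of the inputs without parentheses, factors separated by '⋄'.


b5 ⋄ b2 ⋄ b3 ⋄ b1 ⋄ b4


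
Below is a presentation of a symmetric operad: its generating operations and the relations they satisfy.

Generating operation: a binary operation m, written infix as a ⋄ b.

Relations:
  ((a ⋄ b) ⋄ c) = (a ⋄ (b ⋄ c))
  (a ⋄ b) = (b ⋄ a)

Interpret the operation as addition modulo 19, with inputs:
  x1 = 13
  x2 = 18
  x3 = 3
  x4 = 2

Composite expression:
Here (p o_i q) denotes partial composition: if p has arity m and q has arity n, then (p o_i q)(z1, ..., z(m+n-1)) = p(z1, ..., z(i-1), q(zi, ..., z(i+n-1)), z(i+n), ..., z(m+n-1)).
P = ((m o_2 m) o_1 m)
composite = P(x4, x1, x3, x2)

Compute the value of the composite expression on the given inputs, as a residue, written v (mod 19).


17 (mod 19)

(x4 ⋄ x1) = 15
(x3 ⋄ x2) = 2
((x4 ⋄ x1) ⋄ (x3 ⋄ x2)) = 17


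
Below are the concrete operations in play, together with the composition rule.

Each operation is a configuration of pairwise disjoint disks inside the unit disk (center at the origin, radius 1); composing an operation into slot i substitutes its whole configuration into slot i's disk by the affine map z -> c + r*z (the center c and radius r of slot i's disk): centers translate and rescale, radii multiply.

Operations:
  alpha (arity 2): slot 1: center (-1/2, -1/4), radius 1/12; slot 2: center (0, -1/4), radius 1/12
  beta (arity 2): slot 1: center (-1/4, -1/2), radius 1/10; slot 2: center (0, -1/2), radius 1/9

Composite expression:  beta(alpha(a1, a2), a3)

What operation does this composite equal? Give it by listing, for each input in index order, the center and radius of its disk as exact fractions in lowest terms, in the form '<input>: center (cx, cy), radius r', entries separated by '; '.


a1: center (-3/10, -21/40), radius 1/120; a2: center (-1/4, -21/40), radius 1/120; a3: center (0, -1/2), radius 1/9


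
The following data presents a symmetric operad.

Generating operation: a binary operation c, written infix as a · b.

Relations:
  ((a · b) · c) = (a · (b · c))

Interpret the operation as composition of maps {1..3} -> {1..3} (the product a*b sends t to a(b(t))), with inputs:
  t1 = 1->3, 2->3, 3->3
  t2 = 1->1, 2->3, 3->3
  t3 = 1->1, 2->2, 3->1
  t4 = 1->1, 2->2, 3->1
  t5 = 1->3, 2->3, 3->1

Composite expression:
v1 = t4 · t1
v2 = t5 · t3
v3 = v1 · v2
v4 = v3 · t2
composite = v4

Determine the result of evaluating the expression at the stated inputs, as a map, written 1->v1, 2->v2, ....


1->1, 2->1, 3->1

(t4 · t1) = 1->1, 2->1, 3->1
(t5 · t3) = 1->3, 2->3, 3->3
((t4 · t1) · (t5 · t3)) = 1->1, 2->1, 3->1
(((t4 · t1) · (t5 · t3)) · t2) = 1->1, 2->1, 3->1


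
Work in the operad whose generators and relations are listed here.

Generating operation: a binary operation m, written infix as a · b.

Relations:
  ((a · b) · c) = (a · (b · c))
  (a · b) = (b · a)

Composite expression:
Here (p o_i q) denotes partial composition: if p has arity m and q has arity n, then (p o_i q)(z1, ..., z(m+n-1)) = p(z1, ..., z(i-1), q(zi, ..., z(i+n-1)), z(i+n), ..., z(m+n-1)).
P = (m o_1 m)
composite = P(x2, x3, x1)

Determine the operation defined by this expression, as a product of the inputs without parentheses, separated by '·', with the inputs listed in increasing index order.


x1 · x2 · x3

With m associative and commutative, the x-input set is all that matters.
(x2 · x3) linearizes to x2 · x3
((x2 · x3) · x1) linearizes to x2 · x3 · x1
commutativity sorts the factors: x1 · x2 · x3


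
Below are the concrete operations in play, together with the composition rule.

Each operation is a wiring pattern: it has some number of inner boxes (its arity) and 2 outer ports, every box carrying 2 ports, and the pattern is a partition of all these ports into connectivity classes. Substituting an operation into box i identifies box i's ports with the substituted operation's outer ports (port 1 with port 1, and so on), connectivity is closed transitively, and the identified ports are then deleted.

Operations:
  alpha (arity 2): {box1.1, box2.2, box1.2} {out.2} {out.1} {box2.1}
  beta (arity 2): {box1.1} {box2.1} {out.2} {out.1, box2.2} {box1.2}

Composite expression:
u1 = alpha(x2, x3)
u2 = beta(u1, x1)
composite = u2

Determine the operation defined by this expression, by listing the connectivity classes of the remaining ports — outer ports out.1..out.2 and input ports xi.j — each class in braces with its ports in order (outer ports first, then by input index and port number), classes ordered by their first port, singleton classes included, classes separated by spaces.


{out.1, x1.2} {out.2} {x1.1} {x2.1, x2.2, x3.2} {x3.1}

Reachability decides: close wires over beta-identified ports.
stage alpha: inputs (x2, x3), connectivity {out.1} {out.2} {x2.1, x2.2, x3.2} {x3.1}, out.j its boundary
stage beta: inputs (x2, x3, x1), connectivity {out.1, x1.2} {out.2} {x1.1} {x2.1, x2.2, x3.2} {x3.1}, out.j its boundary


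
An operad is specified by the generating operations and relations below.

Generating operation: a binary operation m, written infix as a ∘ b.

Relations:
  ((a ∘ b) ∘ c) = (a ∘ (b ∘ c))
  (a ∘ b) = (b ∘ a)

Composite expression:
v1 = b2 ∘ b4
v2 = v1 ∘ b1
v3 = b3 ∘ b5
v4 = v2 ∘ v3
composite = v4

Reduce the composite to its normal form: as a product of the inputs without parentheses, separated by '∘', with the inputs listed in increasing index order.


Reordering under m is free, so list the b-inputs canonically.
(b2 ∘ b4) reduces to b2 ∘ b4
((b2 ∘ b4) ∘ b1) reduces to b2 ∘ b4 ∘ b1
(b3 ∘ b5) reduces to b3 ∘ b5
(((b2 ∘ b4) ∘ b1) ∘ (b3 ∘ b5)) reduces to b2 ∘ b4 ∘ b1 ∘ b3 ∘ b5
rearranged into index order: b1 ∘ b2 ∘ b3 ∘ b4 ∘ b5

b1 ∘ b2 ∘ b3 ∘ b4 ∘ b5


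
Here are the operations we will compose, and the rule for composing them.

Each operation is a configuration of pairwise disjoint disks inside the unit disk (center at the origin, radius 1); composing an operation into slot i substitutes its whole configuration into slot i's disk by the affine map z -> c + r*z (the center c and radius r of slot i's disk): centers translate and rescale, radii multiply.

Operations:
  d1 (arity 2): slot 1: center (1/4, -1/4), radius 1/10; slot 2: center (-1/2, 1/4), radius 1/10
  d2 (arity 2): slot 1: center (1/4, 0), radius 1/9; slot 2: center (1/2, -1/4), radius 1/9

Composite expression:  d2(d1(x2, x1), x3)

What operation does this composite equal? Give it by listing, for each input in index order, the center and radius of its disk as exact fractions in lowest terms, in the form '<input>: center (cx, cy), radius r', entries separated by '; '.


x1: center (7/36, 1/36), radius 1/90; x2: center (5/18, -1/36), radius 1/90; x3: center (1/2, -1/4), radius 1/9

Follow each x-input down from d2: c' goes to c + r*c', radius to r*r'.
input x2: composing its 2 substitution steps yields center (5/18, -1/36), radius 1/90
input x1: composing its 2 substitution steps yields center (7/36, 1/36), radius 1/90
input x3: composing its 1 substitution step yields center (1/2, -1/4), radius 1/9


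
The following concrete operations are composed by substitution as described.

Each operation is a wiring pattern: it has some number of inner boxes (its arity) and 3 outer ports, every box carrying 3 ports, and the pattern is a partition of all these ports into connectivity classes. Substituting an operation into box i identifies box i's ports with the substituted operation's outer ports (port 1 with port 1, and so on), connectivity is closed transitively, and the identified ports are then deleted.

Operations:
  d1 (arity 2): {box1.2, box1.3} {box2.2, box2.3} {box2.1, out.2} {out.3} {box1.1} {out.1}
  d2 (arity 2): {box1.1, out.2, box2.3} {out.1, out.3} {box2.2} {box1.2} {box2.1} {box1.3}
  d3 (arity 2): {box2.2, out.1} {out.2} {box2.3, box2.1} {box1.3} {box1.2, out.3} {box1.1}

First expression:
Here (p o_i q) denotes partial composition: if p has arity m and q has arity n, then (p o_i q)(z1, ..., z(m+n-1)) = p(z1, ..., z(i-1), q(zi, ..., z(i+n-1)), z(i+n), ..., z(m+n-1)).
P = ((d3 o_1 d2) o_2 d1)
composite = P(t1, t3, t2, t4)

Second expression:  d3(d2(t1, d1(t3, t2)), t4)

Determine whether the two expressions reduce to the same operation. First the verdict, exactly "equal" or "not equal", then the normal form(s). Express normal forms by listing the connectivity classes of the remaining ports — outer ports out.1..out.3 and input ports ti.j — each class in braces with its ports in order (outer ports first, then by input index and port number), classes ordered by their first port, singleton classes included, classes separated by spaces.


In normal form, the first expression is {out.1, t4.2} {out.2} {out.3, t1.1} {t1.2} {t1.3} {t2.1} {t2.2, t2.3} {t3.1} {t3.2, t3.3} {t4.1, t4.3}
In normal form, the second expression is {out.1, t4.2} {out.2} {out.3, t1.1} {t1.2} {t1.3} {t2.1} {t2.2, t2.3} {t3.1} {t3.2, t3.3} {t4.1, t4.3}
Identical normal forms: equal.

equal: each reduces to {out.1, t4.2} {out.2} {out.3, t1.1} {t1.2} {t1.3} {t2.1} {t2.2, t2.3} {t3.1} {t3.2, t3.3} {t4.1, t4.3}


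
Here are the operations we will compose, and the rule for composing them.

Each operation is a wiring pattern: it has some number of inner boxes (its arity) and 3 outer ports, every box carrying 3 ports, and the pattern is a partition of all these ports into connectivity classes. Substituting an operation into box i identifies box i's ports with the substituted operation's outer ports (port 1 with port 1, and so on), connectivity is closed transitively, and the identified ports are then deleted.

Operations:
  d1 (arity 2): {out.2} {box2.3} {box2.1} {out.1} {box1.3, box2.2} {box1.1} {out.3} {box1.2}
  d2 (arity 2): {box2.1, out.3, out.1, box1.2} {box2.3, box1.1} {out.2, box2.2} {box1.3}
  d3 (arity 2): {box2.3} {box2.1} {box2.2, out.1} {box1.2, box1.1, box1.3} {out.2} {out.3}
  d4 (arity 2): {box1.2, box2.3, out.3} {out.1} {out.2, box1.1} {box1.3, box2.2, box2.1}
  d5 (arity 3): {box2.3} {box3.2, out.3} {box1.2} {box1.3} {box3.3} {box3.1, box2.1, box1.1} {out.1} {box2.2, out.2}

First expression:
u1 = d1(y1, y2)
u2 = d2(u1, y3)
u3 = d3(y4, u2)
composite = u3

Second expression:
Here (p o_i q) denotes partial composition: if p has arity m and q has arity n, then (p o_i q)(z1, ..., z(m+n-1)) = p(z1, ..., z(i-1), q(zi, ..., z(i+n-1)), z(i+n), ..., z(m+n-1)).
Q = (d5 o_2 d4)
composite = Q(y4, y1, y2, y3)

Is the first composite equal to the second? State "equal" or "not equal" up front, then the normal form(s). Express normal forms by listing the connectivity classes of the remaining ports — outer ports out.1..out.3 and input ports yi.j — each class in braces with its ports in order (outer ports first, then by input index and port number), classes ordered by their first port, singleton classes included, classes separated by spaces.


not equal: they reduce to {out.1, y3.2} {out.2} {out.3} {y1.1} {y1.2} {y1.3, y2.2} {y2.1} {y2.3} {y3.1} {y3.3} {y4.1, y4.2, y4.3} and {out.1} {out.2, y1.1} {out.3, y3.2} {y1.2, y2.3} {y1.3, y2.1, y2.2} {y3.1, y4.1} {y3.3} {y4.2} {y4.3}

The first expression, normalized: {out.1, y3.2} {out.2} {out.3} {y1.1} {y1.2} {y1.3, y2.2} {y2.1} {y2.3} {y3.1} {y3.3} {y4.1, y4.2, y4.3}
The second expression, normalized: {out.1} {out.2, y1.1} {out.3, y3.2} {y1.2, y2.3} {y1.3, y2.1, y2.2} {y3.1, y4.1} {y3.3} {y4.2} {y4.3}
No match — not equal.


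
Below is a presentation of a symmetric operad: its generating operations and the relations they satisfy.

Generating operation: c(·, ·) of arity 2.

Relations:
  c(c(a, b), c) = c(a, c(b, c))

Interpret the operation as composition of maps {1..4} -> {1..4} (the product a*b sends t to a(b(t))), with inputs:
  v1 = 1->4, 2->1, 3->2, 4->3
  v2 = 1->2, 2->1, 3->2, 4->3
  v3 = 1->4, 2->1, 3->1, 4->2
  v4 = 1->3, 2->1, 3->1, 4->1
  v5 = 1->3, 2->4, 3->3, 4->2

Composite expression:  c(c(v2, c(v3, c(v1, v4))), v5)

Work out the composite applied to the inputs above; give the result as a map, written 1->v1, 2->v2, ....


1->1, 2->1, 3->1, 4->1

c(v1, v4) = 1->2, 2->4, 3->4, 4->4
c(v3, c(v1, v4)) = 1->1, 2->2, 3->2, 4->2
c(v2, c(v3, c(v1, v4))) = 1->2, 2->1, 3->1, 4->1
c(c(v2, c(v3, c(v1, v4))), v5) = 1->1, 2->1, 3->1, 4->1


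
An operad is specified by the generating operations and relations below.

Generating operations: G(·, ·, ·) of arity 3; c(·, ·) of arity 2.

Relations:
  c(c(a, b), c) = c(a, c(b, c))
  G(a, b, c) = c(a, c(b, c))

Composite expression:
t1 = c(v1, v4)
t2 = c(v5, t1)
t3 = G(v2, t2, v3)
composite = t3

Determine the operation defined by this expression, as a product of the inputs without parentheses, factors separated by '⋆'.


v2 ⋆ v5 ⋆ v1 ⋆ v4 ⋆ v3

Under associativity of G, the answer is the v's in reading order.
c(v1, v4) collapses to v1 ⋆ v4
c(v5, c(v1, v4)) collapses to v5 ⋆ v1 ⋆ v4
G(v2, c(v5, c(v1, v4)), v3) collapses to v2 ⋆ v5 ⋆ v1 ⋆ v4 ⋆ v3


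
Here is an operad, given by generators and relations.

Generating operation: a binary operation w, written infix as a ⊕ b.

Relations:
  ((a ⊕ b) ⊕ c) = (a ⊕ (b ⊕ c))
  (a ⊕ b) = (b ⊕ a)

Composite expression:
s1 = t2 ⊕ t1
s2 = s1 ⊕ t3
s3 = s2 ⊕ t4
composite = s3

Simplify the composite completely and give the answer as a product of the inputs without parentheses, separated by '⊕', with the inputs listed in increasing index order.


Reordering under w is free, so list the t-inputs canonically.
(t2 ⊕ t1) unparenthesizes to t2 ⊕ t1
((t2 ⊕ t1) ⊕ t3) unparenthesizes to t2 ⊕ t1 ⊕ t3
(((t2 ⊕ t1) ⊕ t3) ⊕ t4) unparenthesizes to t2 ⊕ t1 ⊕ t3 ⊕ t4
reordering the factors by index: t1 ⊕ t2 ⊕ t3 ⊕ t4

t1 ⊕ t2 ⊕ t3 ⊕ t4


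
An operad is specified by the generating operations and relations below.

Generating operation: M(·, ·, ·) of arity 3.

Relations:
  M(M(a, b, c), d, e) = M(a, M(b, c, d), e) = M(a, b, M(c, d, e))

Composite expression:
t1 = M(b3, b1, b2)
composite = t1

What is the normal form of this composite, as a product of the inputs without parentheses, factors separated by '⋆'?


b3 ⋆ b1 ⋆ b2

The M-tree's shape is irrelevant; the b-reading-order decides.
M(b3, b1, b2) unparenthesizes to b3 ⋆ b1 ⋆ b2
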